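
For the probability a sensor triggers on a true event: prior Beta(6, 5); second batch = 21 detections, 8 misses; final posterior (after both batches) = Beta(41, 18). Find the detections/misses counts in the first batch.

14 detections and 5 misses

Because Beta–binomial updating is additive in the counts, the combined data contributed (α_post−α_prior, β_post−β_prior) successes and failures.
Total across both batches: 41−6=35 detections, 18−5=13 misses.
Subtract the second batch: 35−21=14 detections and 13−8=5 misses.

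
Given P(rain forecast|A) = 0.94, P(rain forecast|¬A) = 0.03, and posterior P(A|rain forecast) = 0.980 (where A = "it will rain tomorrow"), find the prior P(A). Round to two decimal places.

In odds form, posterior odds = prior odds × likelihood ratio, so prior odds = posterior odds ÷ LR.
Posterior odds = 0.980/(1−0.980) = 49.0000. LR = 0.94/0.03 = 31.3333.
Prior odds = 49.0000/31.3333 = 1.5638, so P(A) = 1.5638/(1+1.5638) ≈ 0.61.

P(A) = 0.61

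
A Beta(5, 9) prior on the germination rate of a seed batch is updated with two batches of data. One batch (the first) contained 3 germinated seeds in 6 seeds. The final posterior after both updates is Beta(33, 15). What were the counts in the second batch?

Sequential conjugate updates are equivalent to a single update on the pooled data, so total successes = posterior α − prior α and total failures = posterior β − prior β.
Total across both batches: 33−5=28 germinated seeds, 15−9=6 non-germinating seeds.
Subtract the first batch: 28−3=25 germinated seeds and 6−3=3 non-germinating seeds.

25 germinated seeds and 3 non-germinating seeds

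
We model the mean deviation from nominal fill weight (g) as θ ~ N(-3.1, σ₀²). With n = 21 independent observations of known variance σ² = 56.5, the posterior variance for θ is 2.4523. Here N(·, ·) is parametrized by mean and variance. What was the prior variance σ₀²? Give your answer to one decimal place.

For the Normal–Normal model with known σ², precisions add: τ_n = τ₀ + n/σ².
So 1/σ₀² = 1/2.4523 − 21/56.5 = 0.407780 − 0.371681 = 0.036099.
Hence σ₀² = 1/0.036099 ≈ 27.7.

σ₀² = 27.7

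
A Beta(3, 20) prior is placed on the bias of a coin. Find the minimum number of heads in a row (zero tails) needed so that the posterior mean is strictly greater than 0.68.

k = 40

After k heads and 0 tails the posterior is Beta(3+k, 20), with mean (3+k)/(3+20+k).
Set (3+k)/(23+k) > 0.68 and solve: k > (0.68·23 − 3)/(1 − 0.68) = 39.500.
The smallest integer exceeding 39.500 is 40, and checking k=40: (43)/(63) = 0.6825 > 0.68.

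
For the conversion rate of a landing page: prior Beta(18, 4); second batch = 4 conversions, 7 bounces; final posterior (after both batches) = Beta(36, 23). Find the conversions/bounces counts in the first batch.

Because Beta–binomial updating is additive in the counts, the combined data contributed (α_post−α_prior, β_post−β_prior) successes and failures.
Total across both batches: 36−18=18 conversions, 23−4=19 bounces.
Subtract the second batch: 18−4=14 conversions and 19−7=12 bounces.

14 conversions and 12 bounces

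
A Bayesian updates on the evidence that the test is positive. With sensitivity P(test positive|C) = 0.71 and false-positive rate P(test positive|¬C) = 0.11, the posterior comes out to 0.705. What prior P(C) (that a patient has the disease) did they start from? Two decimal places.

In odds form, posterior odds = prior odds × likelihood ratio, so prior odds = posterior odds ÷ LR.
Posterior odds = 0.705/(1−0.705) = 2.3898. LR = 0.71/0.11 = 6.4545.
Prior odds = 2.3898/6.4545 = 0.3703, so P(C) = 0.3703/(1+0.3703) ≈ 0.27.

P(C) = 0.27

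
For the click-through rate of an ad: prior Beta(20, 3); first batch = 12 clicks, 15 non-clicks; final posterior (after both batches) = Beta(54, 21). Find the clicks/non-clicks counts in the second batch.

Sequential conjugate updates are equivalent to a single update on the pooled data, so total successes = posterior α − prior α and total failures = posterior β − prior β.
Total across both batches: 54−20=34 clicks, 21−3=18 non-clicks.
Subtract the first batch: 34−12=22 clicks and 18−15=3 non-clicks.

22 clicks and 3 non-clicks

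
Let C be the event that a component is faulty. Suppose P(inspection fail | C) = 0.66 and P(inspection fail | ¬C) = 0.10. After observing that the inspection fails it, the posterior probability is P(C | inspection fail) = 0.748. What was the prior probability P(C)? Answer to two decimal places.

P(C) = 0.31

Bayes' rule in odds form gives O(C|E) = O(C)·[P(E|C)/P(E|¬C)], hence O(C) = O(C|E)/LR.
Posterior odds = 0.748/(1−0.748) = 2.9683. LR = 0.66/0.10 = 6.6000.
Prior odds = 2.9683/6.6000 = 0.4497, so P(C) = 0.4497/(1+0.4497) ≈ 0.31.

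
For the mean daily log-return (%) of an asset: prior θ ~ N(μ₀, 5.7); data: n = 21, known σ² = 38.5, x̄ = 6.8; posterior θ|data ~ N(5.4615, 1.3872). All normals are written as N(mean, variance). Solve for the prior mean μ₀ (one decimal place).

The posterior mean is a precision-weighted average: μ_n = (τ₀μ₀ + τ_data·x̄)/(τ₀+τ_data), with τ₀=1/σ₀² and τ_data=n/σ².
Here τ₀ = 1/5.7 = 0.175439 and τ_data = 21/38.5 = 0.545455, so τ_n = 0.720894.
Rearranging for μ₀: μ₀ = (μ_n·τ_n − τ_data·x̄)/τ₀ = (5.4615·0.720894 − 0.545455·6.8) / 0.175439 = 0.228069/0.175439 ≈ 1.3.

μ₀ = 1.3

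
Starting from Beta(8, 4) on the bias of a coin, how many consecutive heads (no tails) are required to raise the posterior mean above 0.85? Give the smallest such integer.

After k heads and 0 tails the posterior is Beta(8+k, 4), with mean (8+k)/(8+4+k).
Set (8+k)/(12+k) > 0.85 and solve: k > (0.85·12 − 8)/(1 − 0.85) = 14.667.
The smallest integer exceeding 14.667 is 15.

k = 15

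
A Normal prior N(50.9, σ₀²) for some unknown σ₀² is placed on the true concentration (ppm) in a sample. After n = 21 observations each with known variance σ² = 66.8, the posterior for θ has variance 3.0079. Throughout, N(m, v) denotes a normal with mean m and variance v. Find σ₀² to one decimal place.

σ₀² = 55.3

For the Normal–Normal model with known σ², precisions add: τ_n = τ₀ + n/σ².
So 1/σ₀² = 1/3.0079 − 21/66.8 = 0.332458 − 0.314371 = 0.018087.
Hence σ₀² = 1/0.018087 ≈ 55.3.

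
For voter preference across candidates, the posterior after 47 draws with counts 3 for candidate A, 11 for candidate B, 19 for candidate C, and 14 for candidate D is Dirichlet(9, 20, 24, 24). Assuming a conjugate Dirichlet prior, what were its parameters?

Dirichlet(6, 9, 5, 10)

For a Dirichlet(α) prior with multinomial counts c, the posterior is Dirichlet(α + c) componentwise.
Subtract each count from the matching posterior parameter: 9−3=6, 20−11=9, 24−19=5, 24−14=10.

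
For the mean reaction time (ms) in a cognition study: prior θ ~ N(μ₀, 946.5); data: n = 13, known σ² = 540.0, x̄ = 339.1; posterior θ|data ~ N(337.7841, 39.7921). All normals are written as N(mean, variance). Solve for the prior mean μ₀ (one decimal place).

μ₀ = 307.8

With known observation variance, the Normal–Normal posterior has precision τ_n = τ₀ + n/σ² and mean μ_n = (τ₀μ₀ + (n/σ²)x̄)/τ_n.
Here τ₀ = 1/946.5 = 0.001057 and τ_data = 13/540.0 = 0.024074, so τ_n = 0.025131.
Rearranging for μ₀: μ₀ = (μ_n·τ_n − τ_data·x̄)/τ₀ = (337.7841·0.025131 − 0.024074·339.1) / 0.001057 = 0.325359/0.001057 ≈ 307.8.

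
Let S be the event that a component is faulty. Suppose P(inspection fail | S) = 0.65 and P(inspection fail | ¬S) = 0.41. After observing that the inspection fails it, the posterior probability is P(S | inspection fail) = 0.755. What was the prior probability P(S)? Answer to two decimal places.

Bayes' rule in odds form gives O(S|E) = O(S)·[P(E|S)/P(E|¬S)], hence O(S) = O(S|E)/LR.
Posterior odds = 0.755/(1−0.755) = 3.0816. LR = 0.65/0.41 = 1.5854.
Prior odds = 3.0816/1.5854 = 1.9437, so P(S) = 1.9437/(1+1.9437) ≈ 0.66.

P(S) = 0.66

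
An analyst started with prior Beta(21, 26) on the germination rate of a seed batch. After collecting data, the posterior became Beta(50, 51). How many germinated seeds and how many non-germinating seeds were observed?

Under Beta–binomial conjugacy the posterior parameters are (a+s, b+f).
Match parameters: s=50−21=29, f=51−26=25.

29 germinated seeds and 25 non-germinating seeds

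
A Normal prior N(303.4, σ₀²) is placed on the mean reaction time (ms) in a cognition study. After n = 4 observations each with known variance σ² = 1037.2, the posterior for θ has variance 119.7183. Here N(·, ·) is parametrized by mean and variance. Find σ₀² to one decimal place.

σ₀² = 222.4

Posterior precision equals prior precision plus data precision: 1/σ_n² = 1/σ₀² + n/σ².
So 1/σ₀² = 1/119.7183 − 4/1037.2 = 0.008353 − 0.003857 = 0.004496.
Hence σ₀² = 1/0.004496 ≈ 222.4.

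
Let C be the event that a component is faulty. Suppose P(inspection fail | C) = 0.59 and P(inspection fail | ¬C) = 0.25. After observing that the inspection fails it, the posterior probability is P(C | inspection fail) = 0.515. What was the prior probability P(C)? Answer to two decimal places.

In odds form, posterior odds = prior odds × likelihood ratio, so prior odds = posterior odds ÷ LR.
Posterior odds = 0.515/(1−0.515) = 1.0619. LR = 0.59/0.25 = 2.3600.
Prior odds = 1.0619/2.3600 = 0.4500, so P(C) = 0.4500/(1+0.4500) ≈ 0.31.

P(C) = 0.31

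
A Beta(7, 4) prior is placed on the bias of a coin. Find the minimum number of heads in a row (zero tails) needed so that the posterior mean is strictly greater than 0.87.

k = 20

After k heads and 0 tails the posterior is Beta(7+k, 4), with mean (7+k)/(7+4+k).
Set (7+k)/(11+k) > 0.87 and solve: k > (0.87·11 − 7)/(1 − 0.87) = 19.769.
The smallest integer exceeding 19.769 is 20, and checking k=20: (27)/(31) = 0.8710 > 0.87.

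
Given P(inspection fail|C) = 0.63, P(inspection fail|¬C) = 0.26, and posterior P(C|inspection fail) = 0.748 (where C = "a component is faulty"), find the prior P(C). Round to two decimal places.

P(C) = 0.55

Bayes' rule in odds form gives O(C|E) = O(C)·[P(E|C)/P(E|¬C)], hence O(C) = O(C|E)/LR.
Posterior odds = 0.748/(1−0.748) = 2.9683. LR = 0.63/0.26 = 2.4231.
Prior odds = 2.9683/2.4231 = 1.2250, so P(C) = 1.2250/(1+1.2250) ≈ 0.55.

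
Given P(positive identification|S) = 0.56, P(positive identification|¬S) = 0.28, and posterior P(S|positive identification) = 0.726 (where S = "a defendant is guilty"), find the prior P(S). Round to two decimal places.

In odds form, posterior odds = prior odds × likelihood ratio, so prior odds = posterior odds ÷ LR.
Posterior odds = 0.726/(1−0.726) = 2.6496. LR = 0.56/0.28 = 2.0000.
Prior odds = 2.6496/2.0000 = 1.3248, so P(S) = 1.3248/(1+1.3248) ≈ 0.57.

P(S) = 0.57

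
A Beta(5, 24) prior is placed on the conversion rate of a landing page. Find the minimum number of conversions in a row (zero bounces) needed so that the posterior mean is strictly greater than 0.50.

k = 20

After k conversions and 0 bounces the posterior is Beta(5+k, 24), with mean (5+k)/(5+24+k).
Set (5+k)/(29+k) > 0.50 and solve: k > (0.50·29 − 5)/(1 − 0.50) = 19.000.
The smallest integer exceeding 19.000 is 20, and checking k=20: (25)/(49) = 0.5102 > 0.50.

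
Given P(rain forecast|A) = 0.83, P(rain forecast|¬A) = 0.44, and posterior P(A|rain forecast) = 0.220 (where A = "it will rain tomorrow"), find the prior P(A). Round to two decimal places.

Bayes' rule in odds form gives O(A|E) = O(A)·[P(E|A)/P(E|¬A)], hence O(A) = O(A|E)/LR.
Posterior odds = 0.220/(1−0.220) = 0.2821. LR = 0.83/0.44 = 1.8864.
Prior odds = 0.2821/1.8864 = 0.1495, so P(A) = 0.1495/(1+0.1495) ≈ 0.13.

P(A) = 0.13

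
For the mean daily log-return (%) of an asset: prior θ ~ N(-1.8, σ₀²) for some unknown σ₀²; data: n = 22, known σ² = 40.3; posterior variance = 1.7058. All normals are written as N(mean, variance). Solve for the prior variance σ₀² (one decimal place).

For the Normal–Normal model with known σ², precisions add: τ_n = τ₀ + n/σ².
So 1/σ₀² = 1/1.7058 − 22/40.3 = 0.586235 − 0.545906 = 0.040329.
Hence σ₀² = 1/0.040329 ≈ 24.8.

σ₀² = 24.8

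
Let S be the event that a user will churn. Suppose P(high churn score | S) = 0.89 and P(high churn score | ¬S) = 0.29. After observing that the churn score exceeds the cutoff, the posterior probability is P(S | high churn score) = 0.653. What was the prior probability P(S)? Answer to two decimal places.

P(S) = 0.38

In odds form, posterior odds = prior odds × likelihood ratio, so prior odds = posterior odds ÷ LR.
Posterior odds = 0.653/(1−0.653) = 1.8818. LR = 0.89/0.29 = 3.0690.
Prior odds = 1.8818/3.0690 = 0.6132, so P(S) = 0.6132/(1+0.6132) ≈ 0.38.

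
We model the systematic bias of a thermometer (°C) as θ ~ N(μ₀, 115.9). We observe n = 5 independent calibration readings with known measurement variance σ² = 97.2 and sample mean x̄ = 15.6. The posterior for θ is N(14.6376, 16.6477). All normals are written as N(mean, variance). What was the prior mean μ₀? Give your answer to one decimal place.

μ₀ = 8.9

With known observation variance, the Normal–Normal posterior has precision τ_n = τ₀ + n/σ² and mean μ_n = (τ₀μ₀ + (n/σ²)x̄)/τ_n.
Here τ₀ = 1/115.9 = 0.008628 and τ_data = 5/97.2 = 0.051440, so τ_n = 0.060068.
Rearranging for μ₀: μ₀ = (μ_n·τ_n − τ_data·x̄)/τ₀ = (14.6376·0.060068 − 0.051440·15.6) / 0.008628 = 0.076787/0.008628 ≈ 8.9.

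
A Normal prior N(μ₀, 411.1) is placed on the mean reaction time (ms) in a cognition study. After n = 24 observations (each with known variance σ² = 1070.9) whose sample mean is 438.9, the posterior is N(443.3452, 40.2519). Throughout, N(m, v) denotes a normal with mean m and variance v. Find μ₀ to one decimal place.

With known observation variance, the Normal–Normal posterior has precision τ_n = τ₀ + n/σ² and mean μ_n = (τ₀μ₀ + (n/σ²)x̄)/τ_n.
Here τ₀ = 1/411.1 = 0.002432 and τ_data = 24/1070.9 = 0.022411, so τ_n = 0.024843.
Rearranging for μ₀: μ₀ = (μ_n·τ_n − τ_data·x̄)/τ₀ = (443.3452·0.024843 − 0.022411·438.9) / 0.002432 = 1.177837/0.002432 ≈ 484.3.

μ₀ = 484.3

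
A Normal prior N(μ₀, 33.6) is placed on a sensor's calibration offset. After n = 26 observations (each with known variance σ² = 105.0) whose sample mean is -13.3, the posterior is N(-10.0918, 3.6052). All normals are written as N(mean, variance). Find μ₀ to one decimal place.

μ₀ = 16.6

With known observation variance, the Normal–Normal posterior has precision τ_n = τ₀ + n/σ² and mean μ_n = (τ₀μ₀ + (n/σ²)x̄)/τ_n.
Here τ₀ = 1/33.6 = 0.029762 and τ_data = 26/105.0 = 0.247619, so τ_n = 0.277381.
Rearranging for μ₀: μ₀ = (μ_n·τ_n − τ_data·x̄)/τ₀ = (-10.0918·0.277381 − 0.247619·-13.3) / 0.029762 = 0.494059/0.029762 ≈ 16.6.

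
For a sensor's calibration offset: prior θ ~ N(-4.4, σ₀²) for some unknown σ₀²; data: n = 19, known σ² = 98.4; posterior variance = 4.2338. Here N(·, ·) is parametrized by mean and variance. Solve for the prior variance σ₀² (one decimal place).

σ₀² = 23.2

Posterior precision equals prior precision plus data precision: 1/σ_n² = 1/σ₀² + n/σ².
So 1/σ₀² = 1/4.2338 − 19/98.4 = 0.236194 − 0.193089 = 0.043105.
Hence σ₀² = 1/0.043105 ≈ 23.2.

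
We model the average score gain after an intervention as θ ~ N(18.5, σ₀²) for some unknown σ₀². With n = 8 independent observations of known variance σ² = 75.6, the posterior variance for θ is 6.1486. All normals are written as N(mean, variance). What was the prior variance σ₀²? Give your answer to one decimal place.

σ₀² = 17.6

Posterior precision equals prior precision plus data precision: 1/σ_n² = 1/σ₀² + n/σ².
So 1/σ₀² = 1/6.1486 − 8/75.6 = 0.162639 − 0.105820 = 0.056819.
Hence σ₀² = 1/0.056819 ≈ 17.6.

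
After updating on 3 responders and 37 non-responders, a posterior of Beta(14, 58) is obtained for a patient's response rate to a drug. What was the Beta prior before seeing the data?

A Beta(a, b) prior with s successes and f failures in binomial data gives a Beta(a+s, b+f) posterior.
So a = 14 − 3 = 11 and b = 58 − 37 = 21.

Beta(11, 21)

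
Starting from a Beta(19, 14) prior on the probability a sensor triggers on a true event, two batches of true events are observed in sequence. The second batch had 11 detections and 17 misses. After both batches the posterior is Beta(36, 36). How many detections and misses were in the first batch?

6 detections and 5 misses

Because Beta–binomial updating is additive in the counts, the combined data contributed (α_post−α_prior, β_post−β_prior) successes and failures.
Total across both batches: 36−19=17 detections, 36−14=22 misses.
Subtract the second batch: 17−11=6 detections and 22−17=5 misses.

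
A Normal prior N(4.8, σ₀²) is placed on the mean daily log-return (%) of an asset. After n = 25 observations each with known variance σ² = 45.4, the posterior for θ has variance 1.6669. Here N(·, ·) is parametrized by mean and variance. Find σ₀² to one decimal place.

σ₀² = 20.3

Posterior precision equals prior precision plus data precision: 1/σ_n² = 1/σ₀² + n/σ².
So 1/σ₀² = 1/1.6669 − 25/45.4 = 0.599916 − 0.550661 = 0.049255.
Hence σ₀² = 1/0.049255 ≈ 20.3.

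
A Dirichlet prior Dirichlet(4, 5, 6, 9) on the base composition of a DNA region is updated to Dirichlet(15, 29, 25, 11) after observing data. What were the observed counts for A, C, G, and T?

For a Dirichlet(α) prior with multinomial counts c, the posterior is Dirichlet(α + c) componentwise.
Counts are posterior − prior componentwise: 15−4=11, 29−5=24, 25−6=19, 11−9=2.

counts (11, 24, 19, 2)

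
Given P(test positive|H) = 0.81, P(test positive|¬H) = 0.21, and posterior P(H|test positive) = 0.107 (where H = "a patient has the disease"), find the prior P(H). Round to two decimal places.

P(H) = 0.03

Bayes' rule in odds form gives O(H|E) = O(H)·[P(E|H)/P(E|¬H)], hence O(H) = O(H|E)/LR.
Posterior odds = 0.107/(1−0.107) = 0.1198. LR = 0.81/0.21 = 3.8571.
Prior odds = 0.1198/3.8571 = 0.0311, so P(H) = 0.0311/(1+0.0311) ≈ 0.03.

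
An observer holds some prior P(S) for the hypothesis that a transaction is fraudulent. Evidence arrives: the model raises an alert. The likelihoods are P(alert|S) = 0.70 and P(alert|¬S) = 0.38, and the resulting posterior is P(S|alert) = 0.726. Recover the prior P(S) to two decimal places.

In odds form, posterior odds = prior odds × likelihood ratio, so prior odds = posterior odds ÷ LR.
Posterior odds = 0.726/(1−0.726) = 2.6496. LR = 0.70/0.38 = 1.8421.
Prior odds = 2.6496/1.8421 = 1.4384, so P(S) = 1.4384/(1+1.4384) ≈ 0.59.

P(S) = 0.59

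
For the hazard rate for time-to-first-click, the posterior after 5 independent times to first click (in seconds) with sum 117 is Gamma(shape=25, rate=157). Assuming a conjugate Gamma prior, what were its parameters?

Gamma(shape=20, rate=40)

Gamma–exponential conjugacy: posterior shape = α + n, posterior rate = β + Σtᵢ.
So α = 25 − 5 = 20 and β = 157 − 117 = 40.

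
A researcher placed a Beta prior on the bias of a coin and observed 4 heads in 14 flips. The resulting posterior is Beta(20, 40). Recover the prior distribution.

Beta is conjugate to the binomial likelihood: posterior = Beta(α+s, β+f).
Subtract the data counts: 20−4=16, 40−10=30.

Beta(16, 30)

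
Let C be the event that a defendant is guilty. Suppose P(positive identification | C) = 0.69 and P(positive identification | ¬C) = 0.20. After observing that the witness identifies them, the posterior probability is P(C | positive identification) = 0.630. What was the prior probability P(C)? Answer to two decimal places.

In odds form, posterior odds = prior odds × likelihood ratio, so prior odds = posterior odds ÷ LR.
Posterior odds = 0.630/(1−0.630) = 1.7027. LR = 0.69/0.20 = 3.4500.
Prior odds = 1.7027/3.4500 = 0.4935, so P(C) = 0.4935/(1+0.4935) ≈ 0.33.

P(C) = 0.33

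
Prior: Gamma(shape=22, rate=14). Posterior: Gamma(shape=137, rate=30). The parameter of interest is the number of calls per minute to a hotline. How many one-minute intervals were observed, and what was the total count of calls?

Gamma–Poisson conjugacy: posterior shape = α + Σxᵢ, posterior rate = β + n.
Matching: Σxᵢ = 137 − 22 = 115 and n = 30 − 14 = 16.

n = 16 one-minute intervals with total 115 calls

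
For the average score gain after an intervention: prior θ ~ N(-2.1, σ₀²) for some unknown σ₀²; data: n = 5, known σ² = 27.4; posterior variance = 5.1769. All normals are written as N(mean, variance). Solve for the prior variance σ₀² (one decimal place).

For the Normal–Normal model with known σ², precisions add: τ_n = τ₀ + n/σ².
So 1/σ₀² = 1/5.1769 − 5/27.4 = 0.193166 − 0.182482 = 0.010684.
Hence σ₀² = 1/0.010684 ≈ 93.6.

σ₀² = 93.6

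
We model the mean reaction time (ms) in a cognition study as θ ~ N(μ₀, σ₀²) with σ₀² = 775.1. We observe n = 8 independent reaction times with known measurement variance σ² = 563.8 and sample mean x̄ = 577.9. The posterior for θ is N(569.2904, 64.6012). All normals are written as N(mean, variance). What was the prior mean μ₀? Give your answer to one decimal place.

The posterior mean is a precision-weighted average: μ_n = (τ₀μ₀ + τ_data·x̄)/(τ₀+τ_data), with τ₀=1/σ₀² and τ_data=n/σ².
Here τ₀ = 1/775.1 = 0.001290 and τ_data = 8/563.8 = 0.014189, so τ_n = 0.015479.
Rearranging for μ₀: μ₀ = (μ_n·τ_n − τ_data·x̄)/τ₀ = (569.2904·0.015479 − 0.014189·577.9) / 0.001290 = 0.612223/0.001290 ≈ 474.6.

μ₀ = 474.6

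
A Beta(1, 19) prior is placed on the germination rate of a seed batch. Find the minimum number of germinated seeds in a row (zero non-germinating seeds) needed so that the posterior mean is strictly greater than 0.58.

After k germinated seeds and 0 non-germinating seeds the posterior is Beta(1+k, 19), with mean (1+k)/(1+19+k).
Set (1+k)/(20+k) > 0.58 and solve: k > (0.58·20 − 1)/(1 − 0.58) = 25.238.
The smallest integer exceeding 25.238 is 26.

k = 26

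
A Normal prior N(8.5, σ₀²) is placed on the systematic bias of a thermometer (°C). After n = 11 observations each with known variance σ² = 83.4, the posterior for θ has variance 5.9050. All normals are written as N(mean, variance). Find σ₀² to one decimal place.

For the Normal–Normal model with known σ², precisions add: τ_n = τ₀ + n/σ².
So 1/σ₀² = 1/5.9050 − 11/83.4 = 0.169348 − 0.131894 = 0.037454.
Hence σ₀² = 1/0.037454 ≈ 26.7.

σ₀² = 26.7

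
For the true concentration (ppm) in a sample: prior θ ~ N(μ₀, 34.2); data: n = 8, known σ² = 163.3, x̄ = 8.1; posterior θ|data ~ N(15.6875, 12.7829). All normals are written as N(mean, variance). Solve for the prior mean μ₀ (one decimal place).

With known observation variance, the Normal–Normal posterior has precision τ_n = τ₀ + n/σ² and mean μ_n = (τ₀μ₀ + (n/σ²)x̄)/τ_n.
Here τ₀ = 1/34.2 = 0.029240 and τ_data = 8/163.3 = 0.048990, so τ_n = 0.078230.
Rearranging for μ₀: μ₀ = (μ_n·τ_n − τ_data·x̄)/τ₀ = (15.6875·0.078230 − 0.048990·8.1) / 0.029240 = 0.830414/0.029240 ≈ 28.4.

μ₀ = 28.4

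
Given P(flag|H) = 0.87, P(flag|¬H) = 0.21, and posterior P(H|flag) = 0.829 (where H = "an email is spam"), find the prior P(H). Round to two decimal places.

Bayes' rule in odds form gives O(H|E) = O(H)·[P(E|H)/P(E|¬H)], hence O(H) = O(H|E)/LR.
Posterior odds = 0.829/(1−0.829) = 4.8480. LR = 0.87/0.21 = 4.1429.
Prior odds = 4.8480/4.1429 = 1.1702, so P(H) = 1.1702/(1+1.1702) ≈ 0.54.

P(H) = 0.54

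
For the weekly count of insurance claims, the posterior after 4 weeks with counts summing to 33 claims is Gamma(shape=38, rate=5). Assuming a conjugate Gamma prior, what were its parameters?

A Gamma(α, β) prior (rate parametrization) on a Poisson rate with n observations summing to S gives posterior Gamma(α+S, β+n).
So α = 38 − 33 = 5 and β = 5 − 4 = 1.

Gamma(shape=5, rate=1)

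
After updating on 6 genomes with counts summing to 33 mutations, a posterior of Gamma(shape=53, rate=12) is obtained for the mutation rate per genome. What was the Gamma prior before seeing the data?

Gamma–Poisson conjugacy: posterior shape = α + Σxᵢ, posterior rate = β + n.
So α = 53 − 33 = 20 and β = 12 − 6 = 6.

Gamma(shape=20, rate=6)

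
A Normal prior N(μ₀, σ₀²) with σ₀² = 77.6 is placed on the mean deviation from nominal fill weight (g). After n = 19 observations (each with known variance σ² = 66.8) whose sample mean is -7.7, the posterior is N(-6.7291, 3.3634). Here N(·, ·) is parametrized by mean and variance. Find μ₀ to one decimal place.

The posterior mean is a precision-weighted average: μ_n = (τ₀μ₀ + τ_data·x̄)/(τ₀+τ_data), with τ₀=1/σ₀² and τ_data=n/σ².
Here τ₀ = 1/77.6 = 0.012887 and τ_data = 19/66.8 = 0.284431, so τ_n = 0.297318.
Rearranging for μ₀: μ₀ = (μ_n·τ_n − τ_data·x̄)/τ₀ = (-6.7291·0.297318 − 0.284431·-7.7) / 0.012887 = 0.189436/0.012887 ≈ 14.7.

μ₀ = 14.7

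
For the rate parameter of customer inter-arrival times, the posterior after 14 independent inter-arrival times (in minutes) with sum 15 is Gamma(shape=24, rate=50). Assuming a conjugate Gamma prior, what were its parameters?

For an exponential likelihood with a Gamma(α, β) prior on the rate, n observations with total T give posterior Gamma(α+n, β+T).
So α = 24 − 14 = 10 and β = 50 − 15 = 35.

Gamma(shape=10, rate=35)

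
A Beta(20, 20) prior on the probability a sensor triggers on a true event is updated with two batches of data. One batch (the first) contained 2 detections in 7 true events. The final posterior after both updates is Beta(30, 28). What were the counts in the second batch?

Sequential conjugate updates are equivalent to a single update on the pooled data, so total successes = posterior α − prior α and total failures = posterior β − prior β.
Total across both batches: 30−20=10 detections, 28−20=8 misses.
Subtract the first batch: 10−2=8 detections and 8−5=3 misses.

8 detections and 3 misses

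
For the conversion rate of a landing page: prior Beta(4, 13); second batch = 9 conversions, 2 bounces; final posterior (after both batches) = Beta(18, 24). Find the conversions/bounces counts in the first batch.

5 conversions and 9 bounces

Sequential conjugate updates are equivalent to a single update on the pooled data, so total successes = posterior α − prior α and total failures = posterior β − prior β.
Total across both batches: 18−4=14 conversions, 24−13=11 bounces.
Subtract the second batch: 14−9=5 conversions and 11−2=9 bounces.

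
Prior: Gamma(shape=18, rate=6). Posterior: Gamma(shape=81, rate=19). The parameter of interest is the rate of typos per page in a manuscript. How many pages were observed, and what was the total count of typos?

n = 13 pages with total 63 typos

Gamma–Poisson conjugacy: posterior shape = α + Σxᵢ, posterior rate = β + n.
Matching: Σxᵢ = 81 − 18 = 63 and n = 19 − 6 = 13.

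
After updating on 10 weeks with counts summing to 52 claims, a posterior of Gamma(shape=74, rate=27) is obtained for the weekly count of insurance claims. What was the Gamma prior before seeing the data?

Gamma(shape=22, rate=17)

A Gamma(α, β) prior (rate parametrization) on a Poisson rate with n observations summing to S gives posterior Gamma(α+S, β+n).
So α = 74 − 52 = 22 and β = 27 − 10 = 17.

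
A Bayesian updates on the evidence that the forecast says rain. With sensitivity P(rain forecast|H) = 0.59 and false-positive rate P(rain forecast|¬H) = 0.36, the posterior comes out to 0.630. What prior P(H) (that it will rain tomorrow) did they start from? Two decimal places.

In odds form, posterior odds = prior odds × likelihood ratio, so prior odds = posterior odds ÷ LR.
Posterior odds = 0.630/(1−0.630) = 1.7027. LR = 0.59/0.36 = 1.6389.
Prior odds = 1.7027/1.6389 = 1.0389, so P(H) = 1.0389/(1+1.0389) ≈ 0.51.

P(H) = 0.51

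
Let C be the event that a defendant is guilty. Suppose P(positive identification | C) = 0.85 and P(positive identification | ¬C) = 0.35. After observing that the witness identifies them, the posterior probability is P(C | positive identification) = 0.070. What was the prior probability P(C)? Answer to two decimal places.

In odds form, posterior odds = prior odds × likelihood ratio, so prior odds = posterior odds ÷ LR.
Posterior odds = 0.070/(1−0.070) = 0.0753. LR = 0.85/0.35 = 2.4286.
Prior odds = 0.0753/2.4286 = 0.0310, so P(C) = 0.0310/(1+0.0310) ≈ 0.03.

P(C) = 0.03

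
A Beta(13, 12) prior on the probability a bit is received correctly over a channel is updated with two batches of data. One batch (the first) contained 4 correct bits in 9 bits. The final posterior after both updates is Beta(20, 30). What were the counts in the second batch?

Because Beta–binomial updating is additive in the counts, the combined data contributed (α_post−α_prior, β_post−β_prior) successes and failures.
Total across both batches: 20−13=7 correct bits, 30−12=18 errors.
Subtract the first batch: 7−4=3 correct bits and 18−5=13 errors.

3 correct bits and 13 errors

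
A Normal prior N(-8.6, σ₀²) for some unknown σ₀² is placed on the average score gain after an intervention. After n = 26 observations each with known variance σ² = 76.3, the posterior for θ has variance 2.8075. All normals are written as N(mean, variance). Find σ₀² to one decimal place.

σ₀² = 64.8

Posterior precision equals prior precision plus data precision: 1/σ_n² = 1/σ₀² + n/σ².
So 1/σ₀² = 1/2.8075 − 26/76.3 = 0.356189 − 0.340760 = 0.015429.
Hence σ₀² = 1/0.015429 ≈ 64.8.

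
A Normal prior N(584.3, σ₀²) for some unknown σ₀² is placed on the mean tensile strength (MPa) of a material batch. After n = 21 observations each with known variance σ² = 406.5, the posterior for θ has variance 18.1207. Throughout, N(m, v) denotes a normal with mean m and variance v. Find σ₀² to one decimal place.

For the Normal–Normal model with known σ², precisions add: τ_n = τ₀ + n/σ².
So 1/σ₀² = 1/18.1207 − 21/406.5 = 0.055186 − 0.051661 = 0.003525.
Hence σ₀² = 1/0.003525 ≈ 283.7.

σ₀² = 283.7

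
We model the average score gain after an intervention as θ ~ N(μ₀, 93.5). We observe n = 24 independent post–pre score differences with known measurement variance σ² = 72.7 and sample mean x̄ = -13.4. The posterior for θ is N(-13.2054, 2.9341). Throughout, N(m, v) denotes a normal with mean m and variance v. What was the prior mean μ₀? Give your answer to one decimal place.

μ₀ = -7.2

The posterior mean is a precision-weighted average: μ_n = (τ₀μ₀ + τ_data·x̄)/(τ₀+τ_data), with τ₀=1/σ₀² and τ_data=n/σ².
Here τ₀ = 1/93.5 = 0.010695 and τ_data = 24/72.7 = 0.330124, so τ_n = 0.340819.
Rearranging for μ₀: μ₀ = (μ_n·τ_n − τ_data·x̄)/τ₀ = (-13.2054·0.340819 − 0.330124·-13.4) / 0.010695 = -0.076990/0.010695 ≈ -7.2.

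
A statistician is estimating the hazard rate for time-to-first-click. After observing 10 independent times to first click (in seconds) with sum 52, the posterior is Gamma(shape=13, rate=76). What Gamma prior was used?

Gamma(shape=3, rate=24)

Gamma–exponential conjugacy: posterior shape = α + n, posterior rate = β + Σtᵢ.
So α = 13 − 10 = 3 and β = 76 − 52 = 24.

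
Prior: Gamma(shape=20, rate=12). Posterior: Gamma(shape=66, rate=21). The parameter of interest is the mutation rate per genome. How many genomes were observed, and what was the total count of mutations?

A Gamma(α, β) prior (rate parametrization) on a Poisson rate with n observations summing to S gives posterior Gamma(α+S, β+n).
Matching: Σxᵢ = 66 − 20 = 46 and n = 21 − 12 = 9.

n = 9 genomes with total 46 mutations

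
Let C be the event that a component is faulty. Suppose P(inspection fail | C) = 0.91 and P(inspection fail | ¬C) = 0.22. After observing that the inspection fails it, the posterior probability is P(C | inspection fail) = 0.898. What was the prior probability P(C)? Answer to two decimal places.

P(C) = 0.68

In odds form, posterior odds = prior odds × likelihood ratio, so prior odds = posterior odds ÷ LR.
Posterior odds = 0.898/(1−0.898) = 8.8039. LR = 0.91/0.22 = 4.1364.
Prior odds = 8.8039/4.1364 = 2.1284, so P(C) = 2.1284/(1+2.1284) ≈ 0.68.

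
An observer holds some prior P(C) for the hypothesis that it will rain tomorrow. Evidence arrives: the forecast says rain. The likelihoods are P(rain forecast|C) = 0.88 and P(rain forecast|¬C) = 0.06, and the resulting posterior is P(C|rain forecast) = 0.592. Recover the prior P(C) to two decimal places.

P(C) = 0.09

In odds form, posterior odds = prior odds × likelihood ratio, so prior odds = posterior odds ÷ LR.
Posterior odds = 0.592/(1−0.592) = 1.4510. LR = 0.88/0.06 = 14.6667.
Prior odds = 1.4510/14.6667 = 0.0989, so P(C) = 0.0989/(1+0.0989) ≈ 0.09.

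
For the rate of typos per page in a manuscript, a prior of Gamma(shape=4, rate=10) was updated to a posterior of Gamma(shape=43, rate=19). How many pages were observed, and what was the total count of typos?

n = 9 pages with total 39 typos

Gamma–Poisson conjugacy: posterior shape = α + Σxᵢ, posterior rate = β + n.
Matching: Σxᵢ = 43 − 4 = 39 and n = 19 − 10 = 9.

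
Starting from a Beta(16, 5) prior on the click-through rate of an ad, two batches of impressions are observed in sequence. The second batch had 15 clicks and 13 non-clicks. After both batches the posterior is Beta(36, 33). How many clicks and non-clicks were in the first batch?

5 clicks and 15 non-clicks

Sequential conjugate updates are equivalent to a single update on the pooled data, so total successes = posterior α − prior α and total failures = posterior β − prior β.
Total across both batches: 36−16=20 clicks, 33−5=28 non-clicks.
Subtract the second batch: 20−15=5 clicks and 28−13=15 non-clicks.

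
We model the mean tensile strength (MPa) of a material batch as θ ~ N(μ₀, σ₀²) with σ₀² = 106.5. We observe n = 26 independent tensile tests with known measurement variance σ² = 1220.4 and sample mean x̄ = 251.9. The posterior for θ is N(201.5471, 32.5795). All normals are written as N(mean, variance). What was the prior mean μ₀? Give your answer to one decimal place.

The posterior mean is a precision-weighted average: μ_n = (τ₀μ₀ + τ_data·x̄)/(τ₀+τ_data), with τ₀=1/σ₀² and τ_data=n/σ².
Here τ₀ = 1/106.5 = 0.009390 and τ_data = 26/1220.4 = 0.021304, so τ_n = 0.030694.
Rearranging for μ₀: μ₀ = (μ_n·τ_n − τ_data·x̄)/τ₀ = (201.5471·0.030694 − 0.021304·251.9) / 0.009390 = 0.819809/0.009390 ≈ 87.3.

μ₀ = 87.3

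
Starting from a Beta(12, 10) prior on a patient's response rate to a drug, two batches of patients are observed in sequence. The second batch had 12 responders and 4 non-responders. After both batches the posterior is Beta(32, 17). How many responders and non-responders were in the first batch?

Sequential conjugate updates are equivalent to a single update on the pooled data, so total successes = posterior α − prior α and total failures = posterior β − prior β.
Total across both batches: 32−12=20 responders, 17−10=7 non-responders.
Subtract the second batch: 20−12=8 responders and 7−4=3 non-responders.

8 responders and 3 non-responders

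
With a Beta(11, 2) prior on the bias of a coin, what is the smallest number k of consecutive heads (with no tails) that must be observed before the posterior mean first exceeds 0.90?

k = 8

After k heads and 0 tails the posterior is Beta(11+k, 2), with mean (11+k)/(11+2+k).
Set (11+k)/(13+k) > 0.90 and solve: k > (0.90·13 − 11)/(1 − 0.90) = 7.000.
The smallest integer exceeding 7.000 is 8, and checking k=8: (19)/(21) = 0.9048 > 0.90.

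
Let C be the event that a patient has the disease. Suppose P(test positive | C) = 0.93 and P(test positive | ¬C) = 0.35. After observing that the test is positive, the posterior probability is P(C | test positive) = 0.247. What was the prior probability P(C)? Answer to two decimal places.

P(C) = 0.11

In odds form, posterior odds = prior odds × likelihood ratio, so prior odds = posterior odds ÷ LR.
Posterior odds = 0.247/(1−0.247) = 0.3280. LR = 0.93/0.35 = 2.6571.
Prior odds = 0.3280/2.6571 = 0.1234, so P(C) = 0.1234/(1+0.1234) ≈ 0.11.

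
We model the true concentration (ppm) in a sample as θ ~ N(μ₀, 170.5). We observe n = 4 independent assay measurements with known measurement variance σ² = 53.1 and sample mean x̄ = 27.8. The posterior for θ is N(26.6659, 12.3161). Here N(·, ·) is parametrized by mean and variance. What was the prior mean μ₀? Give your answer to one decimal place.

μ₀ = 12.1

With known observation variance, the Normal–Normal posterior has precision τ_n = τ₀ + n/σ² and mean μ_n = (τ₀μ₀ + (n/σ²)x̄)/τ_n.
Here τ₀ = 1/170.5 = 0.005865 and τ_data = 4/53.1 = 0.075330, so τ_n = 0.081195.
Rearranging for μ₀: μ₀ = (μ_n·τ_n − τ_data·x̄)/τ₀ = (26.6659·0.081195 − 0.075330·27.8) / 0.005865 = 0.070964/0.005865 ≈ 12.1.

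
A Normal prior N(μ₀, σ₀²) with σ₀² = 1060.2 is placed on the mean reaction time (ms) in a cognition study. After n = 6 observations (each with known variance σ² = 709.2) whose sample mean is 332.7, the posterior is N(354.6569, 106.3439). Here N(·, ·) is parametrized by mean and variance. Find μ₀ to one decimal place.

The posterior mean is a precision-weighted average: μ_n = (τ₀μ₀ + τ_data·x̄)/(τ₀+τ_data), with τ₀=1/σ₀² and τ_data=n/σ².
Here τ₀ = 1/1060.2 = 0.000943 and τ_data = 6/709.2 = 0.008460, so τ_n = 0.009403.
Rearranging for μ₀: μ₀ = (μ_n·τ_n − τ_data·x̄)/τ₀ = (354.6569·0.009403 − 0.008460·332.7) / 0.000943 = 0.520197/0.000943 ≈ 551.6.

μ₀ = 551.6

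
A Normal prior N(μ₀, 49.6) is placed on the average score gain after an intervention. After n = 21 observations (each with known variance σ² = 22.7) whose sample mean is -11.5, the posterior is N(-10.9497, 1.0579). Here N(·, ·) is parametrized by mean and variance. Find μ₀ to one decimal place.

The posterior mean is a precision-weighted average: μ_n = (τ₀μ₀ + τ_data·x̄)/(τ₀+τ_data), with τ₀=1/σ₀² and τ_data=n/σ².
Here τ₀ = 1/49.6 = 0.020161 and τ_data = 21/22.7 = 0.925110, so τ_n = 0.945271.
Rearranging for μ₀: μ₀ = (μ_n·τ_n − τ_data·x̄)/τ₀ = (-10.9497·0.945271 − 0.925110·-11.5) / 0.020161 = 0.288331/0.020161 ≈ 14.3.

μ₀ = 14.3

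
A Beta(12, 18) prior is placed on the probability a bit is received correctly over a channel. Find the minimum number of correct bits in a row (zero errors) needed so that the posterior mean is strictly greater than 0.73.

After k correct bits and 0 errors the posterior is Beta(12+k, 18), with mean (12+k)/(12+18+k).
Set (12+k)/(30+k) > 0.73 and solve: k > (0.73·30 − 12)/(1 − 0.73) = 36.667.
The smallest integer exceeding 36.667 is 37, and checking k=37: (49)/(67) = 0.7313 > 0.73.

k = 37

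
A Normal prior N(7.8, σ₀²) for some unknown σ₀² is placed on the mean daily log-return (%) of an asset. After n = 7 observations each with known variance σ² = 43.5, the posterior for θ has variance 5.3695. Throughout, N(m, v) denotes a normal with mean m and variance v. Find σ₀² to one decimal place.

σ₀² = 39.5

For the Normal–Normal model with known σ², precisions add: τ_n = τ₀ + n/σ².
So 1/σ₀² = 1/5.3695 − 7/43.5 = 0.186237 − 0.160920 = 0.025317.
Hence σ₀² = 1/0.025317 ≈ 39.5.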